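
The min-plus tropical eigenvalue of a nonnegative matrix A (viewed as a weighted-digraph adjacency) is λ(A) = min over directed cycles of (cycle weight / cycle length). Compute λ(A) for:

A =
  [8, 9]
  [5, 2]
λ(A) = 2

Enumerate directed cycles and compute their means (weight / length). Sample:
  cycle 0 → 0: weight = 8, length = 1, mean = 8/1 ≈ 8.000
  cycle 1 → 1: weight = 2, length = 1, mean = 2/1 ≈ 2.000
  cycle 0 → 1 → 0: weight = 14, length = 2, mean = 14/2 ≈ 7.000
  cycle 1 → 0 → 1: weight = 14, length = 2, mean = 14/2 ≈ 7.000
Minimum mean = 2.000, attained e.g. along the cycle 1 → 1 with weight 2 and length 1. So λ(A) = 2/1 = 2.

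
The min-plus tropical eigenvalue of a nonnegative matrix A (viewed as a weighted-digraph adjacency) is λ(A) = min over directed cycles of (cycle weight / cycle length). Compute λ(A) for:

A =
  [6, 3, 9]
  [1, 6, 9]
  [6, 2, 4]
λ(A) = 2

Enumerate directed cycles and compute their means (weight / length). Sample:
  cycle 0 → 0: weight = 6, length = 1, mean = 6/1 ≈ 6.000
  cycle 1 → 1: weight = 6, length = 1, mean = 6/1 ≈ 6.000
  cycle 2 → 2: weight = 4, length = 1, mean = 4/1 ≈ 4.000
  cycle 0 → 1 → 0: weight = 4, length = 2, mean = 4/2 ≈ 2.000
  cycle 0 → 2 → 0: weight = 15, length = 2, mean = 15/2 ≈ 7.500
  cycle 1 → 0 → 1: weight = 4, length = 2, mean = 4/2 ≈ 2.000
Minimum mean = 2.000, attained e.g. along the cycle 0 → 1 → 0 with weight 4 and length 2. So λ(A) = 4/2 = 2.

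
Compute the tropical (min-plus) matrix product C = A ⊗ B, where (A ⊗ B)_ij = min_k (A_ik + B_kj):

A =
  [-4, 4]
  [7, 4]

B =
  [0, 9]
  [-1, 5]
A ⊗ B =
  [-4, 5]
  [3, 9]

Apply the min-plus product entry-by-entry:
  C[0][0] = min over k of (A[0][0] + B[0][0] = -4 + 0 = -4, A[0][1] + B[1][0] = 4 + -1 = 3) = -4 (attained at k = 0)
  C[0][1] = min over k of (A[0][0] + B[0][1] = -4 + 9 = 5, A[0][1] + B[1][1] = 4 + 5 = 9) = 5 (attained at k = 0)
  C[1][0] = min over k of (A[1][0] + B[0][0] = 7 + 0 = 7, A[1][1] + B[1][0] = 4 + -1 = 3) = 3 (attained at k = 1)
  C[1][1] = min over k of (A[1][0] + B[0][1] = 7 + 9 = 16, A[1][1] + B[1][1] = 4 + 5 = 9) = 9 (attained at k = 1)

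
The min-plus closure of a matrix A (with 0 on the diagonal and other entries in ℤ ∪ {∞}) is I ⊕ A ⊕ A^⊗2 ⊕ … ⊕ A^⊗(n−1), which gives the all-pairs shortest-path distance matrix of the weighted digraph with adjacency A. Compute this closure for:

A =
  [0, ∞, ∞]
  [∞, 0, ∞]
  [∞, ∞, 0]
Closure =
  [0, ∞, ∞]
  [∞, 0, ∞]
  [∞, ∞, 0]

This is the Floyd-Warshall all-pairs shortest-path computation. For each intermediate vertex k = 0, 1, …, 2, update dist[i][j] ← min(dist[i][j], dist[i][k] + dist[k][j]). The final matrix gives, for each (i, j), the minimum total weight of any directed path from i to j (possibly empty when i = j).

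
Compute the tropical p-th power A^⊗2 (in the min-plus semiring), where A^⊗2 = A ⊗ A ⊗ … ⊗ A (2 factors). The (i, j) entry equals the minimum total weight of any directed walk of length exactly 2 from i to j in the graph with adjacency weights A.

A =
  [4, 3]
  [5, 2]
A^⊗2 =
  [8, 5]
  [7, 4]

Each entry (A^⊗2)_ij equals the minimum over all length-2 walks i = v_0 → v_1 → … → v_2 = j of Σ_t A[v_t][v_{t+1}]. For example, for (i, j) = (0, 1) we minimise over 2 possible intermediate vertex sequences; the minimum is 5, attained along the walk 0 → 1 → 1.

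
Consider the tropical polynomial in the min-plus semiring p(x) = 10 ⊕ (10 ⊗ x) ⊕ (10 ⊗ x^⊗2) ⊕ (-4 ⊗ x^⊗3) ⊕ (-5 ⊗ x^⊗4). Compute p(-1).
p(-1) = -9

A tropical monomial a ⊗ x^⊗i evaluates to a + i · x. Evaluating each term at x = -1:
  Term 0 contributes 10 + 0 · -1 = 10
  Term 1 contributes 10 + 1 · -1 = 9
  Term 2 contributes 10 + 2 · -1 = 8
  Term 3 contributes -4 + 3 · -1 = -7
  Term 4 contributes -5 + 4 · -1 = -9
p(-1) = ⊕ of these = min[10, 9, 8, -7, -9] = -9.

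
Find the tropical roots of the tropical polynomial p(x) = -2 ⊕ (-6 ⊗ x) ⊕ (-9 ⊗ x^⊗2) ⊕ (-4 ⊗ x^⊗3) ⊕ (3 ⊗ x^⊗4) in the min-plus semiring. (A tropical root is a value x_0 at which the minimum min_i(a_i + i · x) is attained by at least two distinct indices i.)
Roots: {-7, -5, 3, 4}

Each tropical root is a break point of the lower envelope of the lines y = a_i + i · x (there are 5 lines, with slopes 0, 1, ..., 4). Only the lines that attain the minimum somewhere contribute to roots; other lines are dominated. Here the surviving (envelope) indices are i = 4, i = 3, i = 2, i = 1, i = 0.
Intersections between consecutive envelope lines give the roots: for adjacent envelope indices i < j the intersection is x = (a_i − a_j) / (j − i). Reading off the sorted break points: {-7, -5, 3, 4}.
Verification: at each break x_0, at least two indices attain the minimum of min_i(a_i + i · x_0).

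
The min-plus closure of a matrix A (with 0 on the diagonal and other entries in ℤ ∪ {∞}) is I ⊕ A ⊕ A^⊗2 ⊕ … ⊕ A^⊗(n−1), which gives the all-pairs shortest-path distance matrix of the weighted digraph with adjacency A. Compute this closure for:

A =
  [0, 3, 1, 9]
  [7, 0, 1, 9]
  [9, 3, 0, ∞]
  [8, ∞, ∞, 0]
Closure =
  [0, 3, 1, 9]
  [7, 0, 1, 9]
  [9, 3, 0, 12]
  [8, 11, 9, 0]

This is the Floyd-Warshall all-pairs shortest-path computation. For each intermediate vertex k = 0, 1, …, 3, update dist[i][j] ← min(dist[i][j], dist[i][k] + dist[k][j]). The final matrix gives, for each (i, j), the minimum total weight of any directed path from i to j (possibly empty when i = j).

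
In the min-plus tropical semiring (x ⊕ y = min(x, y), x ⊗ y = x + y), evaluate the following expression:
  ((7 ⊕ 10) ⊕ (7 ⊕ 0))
((7 ⊕ 10) ⊕ (7 ⊕ 0)) = 0

Expand innermost to outermost. Recall ⊕ takes the minimum of its arguments and ⊗ takes their sum. Working out the expression ((7 ⊕ 10) ⊕ (7 ⊕ 0)) gives 0.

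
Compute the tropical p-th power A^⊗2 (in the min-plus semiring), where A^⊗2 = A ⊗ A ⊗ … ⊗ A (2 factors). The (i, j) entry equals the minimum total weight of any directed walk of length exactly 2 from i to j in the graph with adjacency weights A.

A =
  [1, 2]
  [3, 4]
A^⊗2 =
  [2, 3]
  [4, 5]

Each entry (A^⊗2)_ij equals the minimum over all length-2 walks i = v_0 → v_1 → … → v_2 = j of Σ_t A[v_t][v_{t+1}]. For example, for (i, j) = (0, 1) we minimise over 2 possible intermediate vertex sequences; the minimum is 3, attained along the walk 0 → 0 → 1.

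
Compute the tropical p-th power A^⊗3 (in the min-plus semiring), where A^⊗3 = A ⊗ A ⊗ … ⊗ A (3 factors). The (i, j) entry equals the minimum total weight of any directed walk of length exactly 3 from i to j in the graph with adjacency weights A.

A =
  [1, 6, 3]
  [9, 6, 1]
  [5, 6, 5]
A^⊗3 =
  [3, 8, 5]
  [7, 12, 8]
  [7, 12, 9]

Each entry (A^⊗3)_ij equals the minimum over all length-3 walks i = v_0 → v_1 → … → v_3 = j of Σ_t A[v_t][v_{t+1}]. For example, for (i, j) = (0, 2) we minimise over 9 possible intermediate vertex sequences; the minimum is 5, attained along the walk 0 → 0 → 0 → 2.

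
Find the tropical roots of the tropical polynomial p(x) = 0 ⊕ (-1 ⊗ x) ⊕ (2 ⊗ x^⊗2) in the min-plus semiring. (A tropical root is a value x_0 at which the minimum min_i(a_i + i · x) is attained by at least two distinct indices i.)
Roots: {-3, 1}

Each tropical root is a break point of the lower envelope of the lines y = a_i + i · x (there are 3 lines, with slopes 0, 1, ..., 2). Only the lines that attain the minimum somewhere contribute to roots; other lines are dominated. Here the surviving (envelope) indices are i = 2, i = 1, i = 0.
Intersections between consecutive envelope lines give the roots: for adjacent envelope indices i < j the intersection is x = (a_i − a_j) / (j − i). Reading off the sorted break points: {-3, 1}.
Verification: at each break x_0, at least two indices attain the minimum of min_i(a_i + i · x_0).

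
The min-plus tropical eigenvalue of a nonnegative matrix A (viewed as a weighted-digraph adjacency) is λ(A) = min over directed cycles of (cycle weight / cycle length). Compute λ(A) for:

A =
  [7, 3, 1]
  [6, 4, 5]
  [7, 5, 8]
λ(A) = 4

Enumerate directed cycles and compute their means (weight / length). Sample:
  cycle 0 → 0: weight = 7, length = 1, mean = 7/1 ≈ 7.000
  cycle 1 → 1: weight = 4, length = 1, mean = 4/1 ≈ 4.000
  cycle 2 → 2: weight = 8, length = 1, mean = 8/1 ≈ 8.000
  cycle 0 → 1 → 0: weight = 9, length = 2, mean = 9/2 ≈ 4.500
  cycle 0 → 2 → 0: weight = 8, length = 2, mean = 8/2 ≈ 4.000
  cycle 1 → 0 → 1: weight = 9, length = 2, mean = 9/2 ≈ 4.500
Minimum mean = 4.000, attained e.g. along the cycle 1 → 1 with weight 4 and length 1. So λ(A) = 4/1 = 4.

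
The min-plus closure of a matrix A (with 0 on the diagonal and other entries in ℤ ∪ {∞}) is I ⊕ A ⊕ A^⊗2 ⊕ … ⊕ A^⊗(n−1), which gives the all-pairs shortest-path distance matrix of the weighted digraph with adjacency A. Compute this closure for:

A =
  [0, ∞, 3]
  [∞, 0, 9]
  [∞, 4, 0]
Closure =
  [0, 7, 3]
  [∞, 0, 9]
  [∞, 4, 0]

This is the Floyd-Warshall all-pairs shortest-path computation. For each intermediate vertex k = 0, 1, …, 2, update dist[i][j] ← min(dist[i][j], dist[i][k] + dist[k][j]). The final matrix gives, for each (i, j), the minimum total weight of any directed path from i to j (possibly empty when i = j).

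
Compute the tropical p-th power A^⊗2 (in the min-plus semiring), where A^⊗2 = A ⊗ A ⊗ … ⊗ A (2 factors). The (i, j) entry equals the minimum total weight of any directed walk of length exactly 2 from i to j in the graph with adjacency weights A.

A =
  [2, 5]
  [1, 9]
A^⊗2 =
  [4, 7]
  [3, 6]

Each entry (A^⊗2)_ij equals the minimum over all length-2 walks i = v_0 → v_1 → … → v_2 = j of Σ_t A[v_t][v_{t+1}]. For example, for (i, j) = (0, 1) we minimise over 2 possible intermediate vertex sequences; the minimum is 7, attained along the walk 0 → 0 → 1.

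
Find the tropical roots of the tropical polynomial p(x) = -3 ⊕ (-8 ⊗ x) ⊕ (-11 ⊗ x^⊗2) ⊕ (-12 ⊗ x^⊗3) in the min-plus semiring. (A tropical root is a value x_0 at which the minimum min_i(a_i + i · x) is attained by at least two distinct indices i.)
Roots: {1, 3, 5}

Each tropical root is a break point of the lower envelope of the lines y = a_i + i · x (there are 4 lines, with slopes 0, 1, ..., 3). Only the lines that attain the minimum somewhere contribute to roots; other lines are dominated. Here the surviving (envelope) indices are i = 3, i = 2, i = 1, i = 0.
Intersections between consecutive envelope lines give the roots: for adjacent envelope indices i < j the intersection is x = (a_i − a_j) / (j − i). Reading off the sorted break points: {1, 3, 5}.
Verification: at each break x_0, at least two indices attain the minimum of min_i(a_i + i · x_0).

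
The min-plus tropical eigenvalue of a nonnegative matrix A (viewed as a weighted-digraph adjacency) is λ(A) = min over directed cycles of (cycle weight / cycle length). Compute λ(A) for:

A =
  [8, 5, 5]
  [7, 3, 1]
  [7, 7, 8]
λ(A) = 3

Enumerate directed cycles and compute their means (weight / length). Sample:
  cycle 0 → 0: weight = 8, length = 1, mean = 8/1 ≈ 8.000
  cycle 1 → 1: weight = 3, length = 1, mean = 3/1 ≈ 3.000
  cycle 2 → 2: weight = 8, length = 1, mean = 8/1 ≈ 8.000
  cycle 0 → 1 → 0: weight = 12, length = 2, mean = 12/2 ≈ 6.000
  cycle 0 → 2 → 0: weight = 12, length = 2, mean = 12/2 ≈ 6.000
  cycle 1 → 0 → 1: weight = 12, length = 2, mean = 12/2 ≈ 6.000
Minimum mean = 3.000, attained e.g. along the cycle 1 → 1 with weight 3 and length 1. So λ(A) = 3/1 = 3.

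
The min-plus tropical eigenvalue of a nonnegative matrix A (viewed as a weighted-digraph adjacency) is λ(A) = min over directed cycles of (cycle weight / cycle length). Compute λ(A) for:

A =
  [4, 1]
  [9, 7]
λ(A) = 4

Enumerate directed cycles and compute their means (weight / length). Sample:
  cycle 0 → 0: weight = 4, length = 1, mean = 4/1 ≈ 4.000
  cycle 1 → 1: weight = 7, length = 1, mean = 7/1 ≈ 7.000
  cycle 0 → 1 → 0: weight = 10, length = 2, mean = 10/2 ≈ 5.000
  cycle 1 → 0 → 1: weight = 10, length = 2, mean = 10/2 ≈ 5.000
Minimum mean = 4.000, attained e.g. along the cycle 0 → 0 with weight 4 and length 1. So λ(A) = 4/1 = 4.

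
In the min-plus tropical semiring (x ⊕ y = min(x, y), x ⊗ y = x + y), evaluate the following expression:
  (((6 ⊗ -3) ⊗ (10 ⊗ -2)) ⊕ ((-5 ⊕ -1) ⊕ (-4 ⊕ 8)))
(((6 ⊗ -3) ⊗ (10 ⊗ -2)) ⊕ ((-5 ⊕ -1) ⊕ (-4 ⊕ 8))) = -5

Expand innermost to outermost. Recall ⊕ takes the minimum of its arguments and ⊗ takes their sum. Working out the expression (((6 ⊗ -3) ⊗ (10 ⊗ -2)) ⊕ ((-5 ⊕ -1) ⊕ (-4 ⊕ 8))) gives -5.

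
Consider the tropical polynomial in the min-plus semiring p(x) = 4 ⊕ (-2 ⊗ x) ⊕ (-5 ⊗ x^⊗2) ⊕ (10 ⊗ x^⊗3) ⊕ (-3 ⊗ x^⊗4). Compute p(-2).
p(-2) = -11

A tropical monomial a ⊗ x^⊗i evaluates to a + i · x. Evaluating each term at x = -2:
  Term 0 contributes 4 + 0 · -2 = 4
  Term 1 contributes -2 + 1 · -2 = -4
  Term 2 contributes -5 + 2 · -2 = -9
  Term 3 contributes 10 + 3 · -2 = 4
  Term 4 contributes -3 + 4 · -2 = -11
p(-2) = ⊕ of these = min[4, -4, -9, 4, -11] = -11.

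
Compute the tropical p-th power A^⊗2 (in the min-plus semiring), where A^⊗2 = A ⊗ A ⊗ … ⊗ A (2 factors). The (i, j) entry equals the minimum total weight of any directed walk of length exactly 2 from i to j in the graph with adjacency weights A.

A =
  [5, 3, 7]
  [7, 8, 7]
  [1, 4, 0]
A^⊗2 =
  [8, 8, 7]
  [8, 10, 7]
  [1, 4, 0]

Each entry (A^⊗2)_ij equals the minimum over all length-2 walks i = v_0 → v_1 → … → v_2 = j of Σ_t A[v_t][v_{t+1}]. For example, for (i, j) = (0, 2) we minimise over 3 possible intermediate vertex sequences; the minimum is 7, attained along the walk 0 → 2 → 2.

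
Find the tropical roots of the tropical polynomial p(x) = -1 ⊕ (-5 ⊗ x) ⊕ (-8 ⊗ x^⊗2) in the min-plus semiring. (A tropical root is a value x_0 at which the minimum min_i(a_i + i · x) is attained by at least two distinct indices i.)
Roots: {3, 4}

Each tropical root is a break point of the lower envelope of the lines y = a_i + i · x (there are 3 lines, with slopes 0, 1, ..., 2). Only the lines that attain the minimum somewhere contribute to roots; other lines are dominated. Here the surviving (envelope) indices are i = 2, i = 1, i = 0.
Intersections between consecutive envelope lines give the roots: for adjacent envelope indices i < j the intersection is x = (a_i − a_j) / (j − i). Reading off the sorted break points: {3, 4}.
Verification: at each break x_0, at least two indices attain the minimum of min_i(a_i + i · x_0).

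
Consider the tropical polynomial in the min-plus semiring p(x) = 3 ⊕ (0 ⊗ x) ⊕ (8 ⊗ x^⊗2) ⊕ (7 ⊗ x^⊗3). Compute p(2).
p(2) = 2

A tropical monomial a ⊗ x^⊗i evaluates to a + i · x. Evaluating each term at x = 2:
  Term 0 contributes 3 + 0 · 2 = 3
  Term 1 contributes 0 + 1 · 2 = 2
  Term 2 contributes 8 + 2 · 2 = 12
  Term 3 contributes 7 + 3 · 2 = 13
p(2) = ⊕ of these = min[3, 2, 12, 13] = 2.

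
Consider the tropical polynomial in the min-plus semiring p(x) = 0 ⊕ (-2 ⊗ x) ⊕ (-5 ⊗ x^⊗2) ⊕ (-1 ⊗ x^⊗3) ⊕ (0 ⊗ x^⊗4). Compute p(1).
p(1) = -3

A tropical monomial a ⊗ x^⊗i evaluates to a + i · x. Evaluating each term at x = 1:
  Term 0 contributes 0 + 0 · 1 = 0
  Term 1 contributes -2 + 1 · 1 = -1
  Term 2 contributes -5 + 2 · 1 = -3
  Term 3 contributes -1 + 3 · 1 = 2
  Term 4 contributes 0 + 4 · 1 = 4
p(1) = ⊕ of these = min[0, -1, -3, 2, 4] = -3.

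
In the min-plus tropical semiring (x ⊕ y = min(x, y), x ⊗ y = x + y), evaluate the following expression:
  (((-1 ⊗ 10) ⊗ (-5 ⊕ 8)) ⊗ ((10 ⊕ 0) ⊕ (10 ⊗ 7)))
(((-1 ⊗ 10) ⊗ (-5 ⊕ 8)) ⊗ ((10 ⊕ 0) ⊕ (10 ⊗ 7))) = 4

Expand innermost to outermost. Recall ⊕ takes the minimum of its arguments and ⊗ takes their sum. Working out the expression (((-1 ⊗ 10) ⊗ (-5 ⊕ 8)) ⊗ ((10 ⊕ 0) ⊕ (10 ⊗ 7))) gives 4.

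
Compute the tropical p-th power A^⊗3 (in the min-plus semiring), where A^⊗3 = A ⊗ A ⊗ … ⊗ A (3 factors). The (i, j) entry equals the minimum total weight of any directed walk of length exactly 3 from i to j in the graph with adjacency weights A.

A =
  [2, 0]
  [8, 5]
A^⊗3 =
  [6, 4]
  [12, 10]

Each entry (A^⊗3)_ij equals the minimum over all length-3 walks i = v_0 → v_1 → … → v_3 = j of Σ_t A[v_t][v_{t+1}]. For example, for (i, j) = (0, 1) we minimise over 4 possible intermediate vertex sequences; the minimum is 4, attained along the walk 0 → 0 → 0 → 1.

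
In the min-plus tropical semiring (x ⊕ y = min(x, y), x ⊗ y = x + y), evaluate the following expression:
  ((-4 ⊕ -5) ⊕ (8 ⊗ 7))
((-4 ⊕ -5) ⊕ (8 ⊗ 7)) = -5

Expand innermost to outermost. Recall ⊕ takes the minimum of its arguments and ⊗ takes their sum. Working out the expression ((-4 ⊕ -5) ⊕ (8 ⊗ 7)) gives -5.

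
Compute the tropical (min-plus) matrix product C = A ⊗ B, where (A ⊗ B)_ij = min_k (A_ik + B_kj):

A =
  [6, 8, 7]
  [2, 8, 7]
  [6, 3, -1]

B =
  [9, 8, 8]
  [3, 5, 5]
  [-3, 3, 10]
A ⊗ B =
  [4, 10, 13]
  [4, 10, 10]
  [-4, 2, 8]

Apply the min-plus product entry-by-entry:
  C[0][0] = min over k of (A[0][0] + B[0][0] = 6 + 9 = 15, A[0][1] + B[1][0] = 8 + 3 = 11, A[0][2] + B[2][0] = 7 + -3 = 4) = 4 (attained at k = 2)
  C[0][1] = min over k of (A[0][0] + B[0][1] = 6 + 8 = 14, A[0][1] + B[1][1] = 8 + 5 = 13, A[0][2] + B[2][1] = 7 + 3 = 10) = 10 (attained at k = 2)
  C[0][2] = min over k of (A[0][0] + B[0][2] = 6 + 8 = 14, A[0][1] + B[1][2] = 8 + 5 = 13, A[0][2] + B[2][2] = 7 + 10 = 17) = 13 (attained at k = 1)
  C[1][0] = min over k of (A[1][0] + B[0][0] = 2 + 9 = 11, A[1][1] + B[1][0] = 8 + 3 = 11, A[1][2] + B[2][0] = 7 + -3 = 4) = 4 (attained at k = 2)
  C[1][1] = min over k of (A[1][0] + B[0][1] = 2 + 8 = 10, A[1][1] + B[1][1] = 8 + 5 = 13, A[1][2] + B[2][1] = 7 + 3 = 10) = 10 (attained at k = 0)
  C[1][2] = min over k of (A[1][0] + B[0][2] = 2 + 8 = 10, A[1][1] + B[1][2] = 8 + 5 = 13, A[1][2] + B[2][2] = 7 + 10 = 17) = 10 (attained at k = 0)
  C[2][0] = min over k of (A[2][0] + B[0][0] = 6 + 9 = 15, A[2][1] + B[1][0] = 3 + 3 = 6, A[2][2] + B[2][0] = -1 + -3 = -4) = -4 (attained at k = 2)
  C[2][1] = min over k of (A[2][0] + B[0][1] = 6 + 8 = 14, A[2][1] + B[1][1] = 3 + 5 = 8, A[2][2] + B[2][1] = -1 + 3 = 2) = 2 (attained at k = 2)
  C[2][2] = min over k of (A[2][0] + B[0][2] = 6 + 8 = 14, A[2][1] + B[1][2] = 3 + 5 = 8, A[2][2] + B[2][2] = -1 + 10 = 9) = 8 (attained at k = 1)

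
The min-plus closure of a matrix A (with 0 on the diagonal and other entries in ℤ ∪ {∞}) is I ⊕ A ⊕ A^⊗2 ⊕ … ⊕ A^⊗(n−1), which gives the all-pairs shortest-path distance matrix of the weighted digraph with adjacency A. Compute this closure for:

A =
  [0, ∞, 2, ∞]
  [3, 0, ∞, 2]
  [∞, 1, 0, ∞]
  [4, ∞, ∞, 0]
Closure =
  [0, 3, 2, 5]
  [3, 0, 5, 2]
  [4, 1, 0, 3]
  [4, 7, 6, 0]

This is the Floyd-Warshall all-pairs shortest-path computation. For each intermediate vertex k = 0, 1, …, 3, update dist[i][j] ← min(dist[i][j], dist[i][k] + dist[k][j]). The final matrix gives, for each (i, j), the minimum total weight of any directed path from i to j (possibly empty when i = j).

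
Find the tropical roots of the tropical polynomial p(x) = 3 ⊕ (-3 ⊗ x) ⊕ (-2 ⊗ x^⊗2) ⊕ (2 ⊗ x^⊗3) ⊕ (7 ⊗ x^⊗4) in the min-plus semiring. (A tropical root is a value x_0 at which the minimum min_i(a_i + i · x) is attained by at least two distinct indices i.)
Roots: {-5, -4, -1, 6}

Each tropical root is a break point of the lower envelope of the lines y = a_i + i · x (there are 5 lines, with slopes 0, 1, ..., 4). Only the lines that attain the minimum somewhere contribute to roots; other lines are dominated. Here the surviving (envelope) indices are i = 4, i = 3, i = 2, i = 1, i = 0.
Intersections between consecutive envelope lines give the roots: for adjacent envelope indices i < j the intersection is x = (a_i − a_j) / (j − i). Reading off the sorted break points: {-5, -4, -1, 6}.
Verification: at each break x_0, at least two indices attain the minimum of min_i(a_i + i · x_0).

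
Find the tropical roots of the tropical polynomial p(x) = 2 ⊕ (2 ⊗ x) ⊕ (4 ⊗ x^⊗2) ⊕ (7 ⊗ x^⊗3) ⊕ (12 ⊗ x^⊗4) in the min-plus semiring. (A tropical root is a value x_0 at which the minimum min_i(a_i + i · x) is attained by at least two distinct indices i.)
Roots: {-5, -3, -2, 0}

Each tropical root is a break point of the lower envelope of the lines y = a_i + i · x (there are 5 lines, with slopes 0, 1, ..., 4). Only the lines that attain the minimum somewhere contribute to roots; other lines are dominated. Here the surviving (envelope) indices are i = 4, i = 3, i = 2, i = 1, i = 0.
Intersections between consecutive envelope lines give the roots: for adjacent envelope indices i < j the intersection is x = (a_i − a_j) / (j − i). Reading off the sorted break points: {-5, -3, -2, 0}.
Verification: at each break x_0, at least two indices attain the minimum of min_i(a_i + i · x_0).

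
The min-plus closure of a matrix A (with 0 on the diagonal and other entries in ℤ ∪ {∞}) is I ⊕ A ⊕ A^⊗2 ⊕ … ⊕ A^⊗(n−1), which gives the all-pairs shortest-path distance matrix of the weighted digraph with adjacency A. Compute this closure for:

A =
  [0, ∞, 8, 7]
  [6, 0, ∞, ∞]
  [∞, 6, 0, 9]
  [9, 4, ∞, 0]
Closure =
  [0, 11, 8, 7]
  [6, 0, 14, 13]
  [12, 6, 0, 9]
  [9, 4, 17, 0]

This is the Floyd-Warshall all-pairs shortest-path computation. For each intermediate vertex k = 0, 1, …, 3, update dist[i][j] ← min(dist[i][j], dist[i][k] + dist[k][j]). The final matrix gives, for each (i, j), the minimum total weight of any directed path from i to j (possibly empty when i = j).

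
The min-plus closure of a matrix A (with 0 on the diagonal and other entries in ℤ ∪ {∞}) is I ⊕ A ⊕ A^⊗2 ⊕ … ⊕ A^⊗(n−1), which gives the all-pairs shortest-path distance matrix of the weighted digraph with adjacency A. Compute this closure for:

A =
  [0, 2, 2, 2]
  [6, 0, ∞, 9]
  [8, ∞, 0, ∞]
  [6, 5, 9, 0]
Closure =
  [0, 2, 2, 2]
  [6, 0, 8, 8]
  [8, 10, 0, 10]
  [6, 5, 8, 0]

This is the Floyd-Warshall all-pairs shortest-path computation. For each intermediate vertex k = 0, 1, …, 3, update dist[i][j] ← min(dist[i][j], dist[i][k] + dist[k][j]). The final matrix gives, for each (i, j), the minimum total weight of any directed path from i to j (possibly empty when i = j).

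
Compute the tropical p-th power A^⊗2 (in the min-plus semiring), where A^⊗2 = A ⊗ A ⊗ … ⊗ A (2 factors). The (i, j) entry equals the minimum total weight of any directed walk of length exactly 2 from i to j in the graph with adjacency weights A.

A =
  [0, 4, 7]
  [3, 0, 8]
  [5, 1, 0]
A^⊗2 =
  [0, 4, 7]
  [3, 0, 8]
  [4, 1, 0]

Each entry (A^⊗2)_ij equals the minimum over all length-2 walks i = v_0 → v_1 → … → v_2 = j of Σ_t A[v_t][v_{t+1}]. For example, for (i, j) = (0, 2) we minimise over 3 possible intermediate vertex sequences; the minimum is 7, attained along the walk 0 → 0 → 2.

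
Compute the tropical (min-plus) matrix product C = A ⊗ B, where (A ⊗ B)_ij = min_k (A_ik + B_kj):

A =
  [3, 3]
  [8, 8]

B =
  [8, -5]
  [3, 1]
A ⊗ B =
  [6, -2]
  [11, 3]

Apply the min-plus product entry-by-entry:
  C[0][0] = min over k of (A[0][0] + B[0][0] = 3 + 8 = 11, A[0][1] + B[1][0] = 3 + 3 = 6) = 6 (attained at k = 1)
  C[0][1] = min over k of (A[0][0] + B[0][1] = 3 + -5 = -2, A[0][1] + B[1][1] = 3 + 1 = 4) = -2 (attained at k = 0)
  C[1][0] = min over k of (A[1][0] + B[0][0] = 8 + 8 = 16, A[1][1] + B[1][0] = 8 + 3 = 11) = 11 (attained at k = 1)
  C[1][1] = min over k of (A[1][0] + B[0][1] = 8 + -5 = 3, A[1][1] + B[1][1] = 8 + 1 = 9) = 3 (attained at k = 0)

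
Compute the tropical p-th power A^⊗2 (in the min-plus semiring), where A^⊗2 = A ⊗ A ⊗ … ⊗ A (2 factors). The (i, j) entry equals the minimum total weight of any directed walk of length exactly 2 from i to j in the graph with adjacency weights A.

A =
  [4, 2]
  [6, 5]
A^⊗2 =
  [8, 6]
  [10, 8]

Each entry (A^⊗2)_ij equals the minimum over all length-2 walks i = v_0 → v_1 → … → v_2 = j of Σ_t A[v_t][v_{t+1}]. For example, for (i, j) = (0, 1) we minimise over 2 possible intermediate vertex sequences; the minimum is 6, attained along the walk 0 → 0 → 1.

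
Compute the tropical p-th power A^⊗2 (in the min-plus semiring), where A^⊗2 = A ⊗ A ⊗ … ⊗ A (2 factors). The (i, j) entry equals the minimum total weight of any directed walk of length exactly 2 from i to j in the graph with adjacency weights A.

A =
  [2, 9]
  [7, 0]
A^⊗2 =
  [4, 9]
  [7, 0]

Each entry (A^⊗2)_ij equals the minimum over all length-2 walks i = v_0 → v_1 → … → v_2 = j of Σ_t A[v_t][v_{t+1}]. For example, for (i, j) = (0, 1) we minimise over 2 possible intermediate vertex sequences; the minimum is 9, attained along the walk 0 → 1 → 1.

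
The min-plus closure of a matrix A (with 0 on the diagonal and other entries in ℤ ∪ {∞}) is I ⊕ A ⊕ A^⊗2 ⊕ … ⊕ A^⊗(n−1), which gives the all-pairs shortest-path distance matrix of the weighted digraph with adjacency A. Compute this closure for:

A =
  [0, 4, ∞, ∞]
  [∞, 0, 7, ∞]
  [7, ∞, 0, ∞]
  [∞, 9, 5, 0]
Closure =
  [0, 4, 11, ∞]
  [14, 0, 7, ∞]
  [7, 11, 0, ∞]
  [12, 9, 5, 0]

This is the Floyd-Warshall all-pairs shortest-path computation. For each intermediate vertex k = 0, 1, …, 3, update dist[i][j] ← min(dist[i][j], dist[i][k] + dist[k][j]). The final matrix gives, for each (i, j), the minimum total weight of any directed path from i to j (possibly empty when i = j).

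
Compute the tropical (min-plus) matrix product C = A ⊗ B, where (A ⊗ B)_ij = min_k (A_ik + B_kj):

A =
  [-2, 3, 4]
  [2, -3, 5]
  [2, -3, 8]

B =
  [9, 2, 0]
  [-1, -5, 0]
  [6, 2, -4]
A ⊗ B =
  [2, -2, -2]
  [-4, -8, -3]
  [-4, -8, -3]

Apply the min-plus product entry-by-entry:
  C[0][0] = min over k of (A[0][0] + B[0][0] = -2 + 9 = 7, A[0][1] + B[1][0] = 3 + -1 = 2, A[0][2] + B[2][0] = 4 + 6 = 10) = 2 (attained at k = 1)
  C[0][1] = min over k of (A[0][0] + B[0][1] = -2 + 2 = 0, A[0][1] + B[1][1] = 3 + -5 = -2, A[0][2] + B[2][1] = 4 + 2 = 6) = -2 (attained at k = 1)
  C[0][2] = min over k of (A[0][0] + B[0][2] = -2 + 0 = -2, A[0][1] + B[1][2] = 3 + 0 = 3, A[0][2] + B[2][2] = 4 + -4 = 0) = -2 (attained at k = 0)
  C[1][0] = min over k of (A[1][0] + B[0][0] = 2 + 9 = 11, A[1][1] + B[1][0] = -3 + -1 = -4, A[1][2] + B[2][0] = 5 + 6 = 11) = -4 (attained at k = 1)
  C[1][1] = min over k of (A[1][0] + B[0][1] = 2 + 2 = 4, A[1][1] + B[1][1] = -3 + -5 = -8, A[1][2] + B[2][1] = 5 + 2 = 7) = -8 (attained at k = 1)
  C[1][2] = min over k of (A[1][0] + B[0][2] = 2 + 0 = 2, A[1][1] + B[1][2] = -3 + 0 = -3, A[1][2] + B[2][2] = 5 + -4 = 1) = -3 (attained at k = 1)
  C[2][0] = min over k of (A[2][0] + B[0][0] = 2 + 9 = 11, A[2][1] + B[1][0] = -3 + -1 = -4, A[2][2] + B[2][0] = 8 + 6 = 14) = -4 (attained at k = 1)
  C[2][1] = min over k of (A[2][0] + B[0][1] = 2 + 2 = 4, A[2][1] + B[1][1] = -3 + -5 = -8, A[2][2] + B[2][1] = 8 + 2 = 10) = -8 (attained at k = 1)
  C[2][2] = min over k of (A[2][0] + B[0][2] = 2 + 0 = 2, A[2][1] + B[1][2] = -3 + 0 = -3, A[2][2] + B[2][2] = 8 + -4 = 4) = -3 (attained at k = 1)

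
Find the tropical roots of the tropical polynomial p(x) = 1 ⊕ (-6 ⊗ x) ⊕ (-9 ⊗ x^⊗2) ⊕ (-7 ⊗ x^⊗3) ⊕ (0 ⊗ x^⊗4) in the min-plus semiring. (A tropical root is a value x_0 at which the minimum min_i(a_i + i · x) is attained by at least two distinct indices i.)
Roots: {-7, -2, 3, 7}

Each tropical root is a break point of the lower envelope of the lines y = a_i + i · x (there are 5 lines, with slopes 0, 1, ..., 4). Only the lines that attain the minimum somewhere contribute to roots; other lines are dominated. Here the surviving (envelope) indices are i = 4, i = 3, i = 2, i = 1, i = 0.
Intersections between consecutive envelope lines give the roots: for adjacent envelope indices i < j the intersection is x = (a_i − a_j) / (j − i). Reading off the sorted break points: {-7, -2, 3, 7}.
Verification: at each break x_0, at least two indices attain the minimum of min_i(a_i + i · x_0).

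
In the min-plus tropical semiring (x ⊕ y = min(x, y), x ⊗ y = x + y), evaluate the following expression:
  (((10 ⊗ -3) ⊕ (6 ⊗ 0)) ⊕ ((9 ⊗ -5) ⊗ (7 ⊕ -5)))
(((10 ⊗ -3) ⊕ (6 ⊗ 0)) ⊕ ((9 ⊗ -5) ⊗ (7 ⊕ -5))) = -1

Expand innermost to outermost. Recall ⊕ takes the minimum of its arguments and ⊗ takes their sum. Working out the expression (((10 ⊗ -3) ⊕ (6 ⊗ 0)) ⊕ ((9 ⊗ -5) ⊗ (7 ⊕ -5))) gives -1.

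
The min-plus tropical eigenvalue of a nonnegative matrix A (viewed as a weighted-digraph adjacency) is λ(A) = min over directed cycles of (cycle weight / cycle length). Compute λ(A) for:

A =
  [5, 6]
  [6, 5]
λ(A) = 5

Enumerate directed cycles and compute their means (weight / length). Sample:
  cycle 0 → 0: weight = 5, length = 1, mean = 5/1 ≈ 5.000
  cycle 1 → 1: weight = 5, length = 1, mean = 5/1 ≈ 5.000
  cycle 0 → 1 → 0: weight = 12, length = 2, mean = 12/2 ≈ 6.000
  cycle 1 → 0 → 1: weight = 12, length = 2, mean = 12/2 ≈ 6.000
Minimum mean = 5.000, attained e.g. along the cycle 0 → 0 with weight 5 and length 1. So λ(A) = 5/1 = 5.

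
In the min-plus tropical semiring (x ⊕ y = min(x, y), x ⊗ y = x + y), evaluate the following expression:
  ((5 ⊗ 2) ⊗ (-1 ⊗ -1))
((5 ⊗ 2) ⊗ (-1 ⊗ -1)) = 5

Expand innermost to outermost. Recall ⊕ takes the minimum of its arguments and ⊗ takes their sum. Working out the expression ((5 ⊗ 2) ⊗ (-1 ⊗ -1)) gives 5.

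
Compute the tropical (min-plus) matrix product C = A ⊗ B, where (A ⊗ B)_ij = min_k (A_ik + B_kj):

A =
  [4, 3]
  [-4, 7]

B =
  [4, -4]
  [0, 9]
A ⊗ B =
  [3, 0]
  [0, -8]

Apply the min-plus product entry-by-entry:
  C[0][0] = min over k of (A[0][0] + B[0][0] = 4 + 4 = 8, A[0][1] + B[1][0] = 3 + 0 = 3) = 3 (attained at k = 1)
  C[0][1] = min over k of (A[0][0] + B[0][1] = 4 + -4 = 0, A[0][1] + B[1][1] = 3 + 9 = 12) = 0 (attained at k = 0)
  C[1][0] = min over k of (A[1][0] + B[0][0] = -4 + 4 = 0, A[1][1] + B[1][0] = 7 + 0 = 7) = 0 (attained at k = 0)
  C[1][1] = min over k of (A[1][0] + B[0][1] = -4 + -4 = -8, A[1][1] + B[1][1] = 7 + 9 = 16) = -8 (attained at k = 0)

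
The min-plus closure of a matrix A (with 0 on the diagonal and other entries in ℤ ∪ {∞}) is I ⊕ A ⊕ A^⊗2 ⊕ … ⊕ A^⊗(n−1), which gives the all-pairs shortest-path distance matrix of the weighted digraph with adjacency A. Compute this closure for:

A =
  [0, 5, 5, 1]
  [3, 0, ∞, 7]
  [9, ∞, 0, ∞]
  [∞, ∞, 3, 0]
Closure =
  [0, 5, 4, 1]
  [3, 0, 7, 4]
  [9, 14, 0, 10]
  [12, 17, 3, 0]

This is the Floyd-Warshall all-pairs shortest-path computation. For each intermediate vertex k = 0, 1, …, 3, update dist[i][j] ← min(dist[i][j], dist[i][k] + dist[k][j]). The final matrix gives, for each (i, j), the minimum total weight of any directed path from i to j (possibly empty when i = j).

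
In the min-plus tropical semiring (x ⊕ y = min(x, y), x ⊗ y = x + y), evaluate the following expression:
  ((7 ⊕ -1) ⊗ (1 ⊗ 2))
((7 ⊕ -1) ⊗ (1 ⊗ 2)) = 2

Expand innermost to outermost. Recall ⊕ takes the minimum of its arguments and ⊗ takes their sum. Working out the expression ((7 ⊕ -1) ⊗ (1 ⊗ 2)) gives 2.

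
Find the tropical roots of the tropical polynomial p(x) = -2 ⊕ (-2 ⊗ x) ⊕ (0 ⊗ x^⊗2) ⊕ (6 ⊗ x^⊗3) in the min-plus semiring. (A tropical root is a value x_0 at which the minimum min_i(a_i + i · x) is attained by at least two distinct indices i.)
Roots: {-6, -2, 0}

Each tropical root is a break point of the lower envelope of the lines y = a_i + i · x (there are 4 lines, with slopes 0, 1, ..., 3). Only the lines that attain the minimum somewhere contribute to roots; other lines are dominated. Here the surviving (envelope) indices are i = 3, i = 2, i = 1, i = 0.
Intersections between consecutive envelope lines give the roots: for adjacent envelope indices i < j the intersection is x = (a_i − a_j) / (j − i). Reading off the sorted break points: {-6, -2, 0}.
Verification: at each break x_0, at least two indices attain the minimum of min_i(a_i + i · x_0).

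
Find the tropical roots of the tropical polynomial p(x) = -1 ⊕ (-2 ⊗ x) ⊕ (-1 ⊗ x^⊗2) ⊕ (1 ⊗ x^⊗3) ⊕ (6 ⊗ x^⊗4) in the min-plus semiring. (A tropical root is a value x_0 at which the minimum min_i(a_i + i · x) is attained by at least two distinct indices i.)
Roots: {-5, -2, -1, 1}

Each tropical root is a break point of the lower envelope of the lines y = a_i + i · x (there are 5 lines, with slopes 0, 1, ..., 4). Only the lines that attain the minimum somewhere contribute to roots; other lines are dominated. Here the surviving (envelope) indices are i = 4, i = 3, i = 2, i = 1, i = 0.
Intersections between consecutive envelope lines give the roots: for adjacent envelope indices i < j the intersection is x = (a_i − a_j) / (j − i). Reading off the sorted break points: {-5, -2, -1, 1}.
Verification: at each break x_0, at least two indices attain the minimum of min_i(a_i + i · x_0).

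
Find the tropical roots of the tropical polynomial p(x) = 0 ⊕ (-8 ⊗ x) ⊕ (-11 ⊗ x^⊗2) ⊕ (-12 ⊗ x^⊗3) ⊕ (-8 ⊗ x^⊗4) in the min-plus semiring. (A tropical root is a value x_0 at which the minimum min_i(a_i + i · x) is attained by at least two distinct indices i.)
Roots: {-4, 1, 3, 8}

Each tropical root is a break point of the lower envelope of the lines y = a_i + i · x (there are 5 lines, with slopes 0, 1, ..., 4). Only the lines that attain the minimum somewhere contribute to roots; other lines are dominated. Here the surviving (envelope) indices are i = 4, i = 3, i = 2, i = 1, i = 0.
Intersections between consecutive envelope lines give the roots: for adjacent envelope indices i < j the intersection is x = (a_i − a_j) / (j − i). Reading off the sorted break points: {-4, 1, 3, 8}.
Verification: at each break x_0, at least two indices attain the minimum of min_i(a_i + i · x_0).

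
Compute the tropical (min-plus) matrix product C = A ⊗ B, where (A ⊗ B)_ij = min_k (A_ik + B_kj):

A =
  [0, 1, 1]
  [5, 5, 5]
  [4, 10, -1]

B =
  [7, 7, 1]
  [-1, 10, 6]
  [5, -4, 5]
A ⊗ B =
  [0, -3, 1]
  [4, 1, 6]
  [4, -5, 4]

Apply the min-plus product entry-by-entry:
  C[0][0] = min over k of (A[0][0] + B[0][0] = 0 + 7 = 7, A[0][1] + B[1][0] = 1 + -1 = 0, A[0][2] + B[2][0] = 1 + 5 = 6) = 0 (attained at k = 1)
  C[0][1] = min over k of (A[0][0] + B[0][1] = 0 + 7 = 7, A[0][1] + B[1][1] = 1 + 10 = 11, A[0][2] + B[2][1] = 1 + -4 = -3) = -3 (attained at k = 2)
  C[0][2] = min over k of (A[0][0] + B[0][2] = 0 + 1 = 1, A[0][1] + B[1][2] = 1 + 6 = 7, A[0][2] + B[2][2] = 1 + 5 = 6) = 1 (attained at k = 0)
  C[1][0] = min over k of (A[1][0] + B[0][0] = 5 + 7 = 12, A[1][1] + B[1][0] = 5 + -1 = 4, A[1][2] + B[2][0] = 5 + 5 = 10) = 4 (attained at k = 1)
  C[1][1] = min over k of (A[1][0] + B[0][1] = 5 + 7 = 12, A[1][1] + B[1][1] = 5 + 10 = 15, A[1][2] + B[2][1] = 5 + -4 = 1) = 1 (attained at k = 2)
  C[1][2] = min over k of (A[1][0] + B[0][2] = 5 + 1 = 6, A[1][1] + B[1][2] = 5 + 6 = 11, A[1][2] + B[2][2] = 5 + 5 = 10) = 6 (attained at k = 0)
  C[2][0] = min over k of (A[2][0] + B[0][0] = 4 + 7 = 11, A[2][1] + B[1][0] = 10 + -1 = 9, A[2][2] + B[2][0] = -1 + 5 = 4) = 4 (attained at k = 2)
  C[2][1] = min over k of (A[2][0] + B[0][1] = 4 + 7 = 11, A[2][1] + B[1][1] = 10 + 10 = 20, A[2][2] + B[2][1] = -1 + -4 = -5) = -5 (attained at k = 2)
  C[2][2] = min over k of (A[2][0] + B[0][2] = 4 + 1 = 5, A[2][1] + B[1][2] = 10 + 6 = 16, A[2][2] + B[2][2] = -1 + 5 = 4) = 4 (attained at k = 2)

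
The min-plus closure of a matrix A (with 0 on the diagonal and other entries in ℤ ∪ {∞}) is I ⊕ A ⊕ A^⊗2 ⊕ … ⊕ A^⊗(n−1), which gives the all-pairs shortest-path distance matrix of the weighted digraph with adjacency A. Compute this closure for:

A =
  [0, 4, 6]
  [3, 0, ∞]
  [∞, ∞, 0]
Closure =
  [0, 4, 6]
  [3, 0, 9]
  [∞, ∞, 0]

This is the Floyd-Warshall all-pairs shortest-path computation. For each intermediate vertex k = 0, 1, …, 2, update dist[i][j] ← min(dist[i][j], dist[i][k] + dist[k][j]). The final matrix gives, for each (i, j), the minimum total weight of any directed path from i to j (possibly empty when i = j).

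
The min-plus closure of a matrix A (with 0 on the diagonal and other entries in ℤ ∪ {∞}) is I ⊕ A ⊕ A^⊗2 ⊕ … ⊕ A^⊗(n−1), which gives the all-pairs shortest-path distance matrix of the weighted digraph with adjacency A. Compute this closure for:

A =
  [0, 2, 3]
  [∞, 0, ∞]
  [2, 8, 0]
Closure =
  [0, 2, 3]
  [∞, 0, ∞]
  [2, 4, 0]

This is the Floyd-Warshall all-pairs shortest-path computation. For each intermediate vertex k = 0, 1, …, 2, update dist[i][j] ← min(dist[i][j], dist[i][k] + dist[k][j]). The final matrix gives, for each (i, j), the minimum total weight of any directed path from i to j (possibly empty when i = j).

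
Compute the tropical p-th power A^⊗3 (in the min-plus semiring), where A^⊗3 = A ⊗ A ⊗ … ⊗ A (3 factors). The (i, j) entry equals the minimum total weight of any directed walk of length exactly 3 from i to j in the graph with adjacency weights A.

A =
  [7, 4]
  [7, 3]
A^⊗3 =
  [14, 10]
  [13, 9]

Each entry (A^⊗3)_ij equals the minimum over all length-3 walks i = v_0 → v_1 → … → v_3 = j of Σ_t A[v_t][v_{t+1}]. For example, for (i, j) = (0, 1) we minimise over 4 possible intermediate vertex sequences; the minimum is 10, attained along the walk 0 → 1 → 1 → 1.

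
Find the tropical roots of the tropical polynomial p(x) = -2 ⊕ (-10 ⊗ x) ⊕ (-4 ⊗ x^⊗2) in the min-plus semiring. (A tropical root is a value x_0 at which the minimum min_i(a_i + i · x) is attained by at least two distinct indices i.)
Roots: {-6, 8}

Each tropical root is a break point of the lower envelope of the lines y = a_i + i · x (there are 3 lines, with slopes 0, 1, ..., 2). Only the lines that attain the minimum somewhere contribute to roots; other lines are dominated. Here the surviving (envelope) indices are i = 2, i = 1, i = 0.
Intersections between consecutive envelope lines give the roots: for adjacent envelope indices i < j the intersection is x = (a_i − a_j) / (j − i). Reading off the sorted break points: {-6, 8}.
Verification: at each break x_0, at least two indices attain the minimum of min_i(a_i + i · x_0).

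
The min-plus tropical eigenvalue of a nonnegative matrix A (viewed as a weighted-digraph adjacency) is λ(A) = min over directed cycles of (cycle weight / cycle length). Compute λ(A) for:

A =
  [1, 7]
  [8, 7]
λ(A) = 1

Enumerate directed cycles and compute their means (weight / length). Sample:
  cycle 0 → 0: weight = 1, length = 1, mean = 1/1 ≈ 1.000
  cycle 1 → 1: weight = 7, length = 1, mean = 7/1 ≈ 7.000
  cycle 0 → 1 → 0: weight = 15, length = 2, mean = 15/2 ≈ 7.500
  cycle 1 → 0 → 1: weight = 15, length = 2, mean = 15/2 ≈ 7.500
Minimum mean = 1.000, attained e.g. along the cycle 0 → 0 with weight 1 and length 1. So λ(A) = 1/1 = 1.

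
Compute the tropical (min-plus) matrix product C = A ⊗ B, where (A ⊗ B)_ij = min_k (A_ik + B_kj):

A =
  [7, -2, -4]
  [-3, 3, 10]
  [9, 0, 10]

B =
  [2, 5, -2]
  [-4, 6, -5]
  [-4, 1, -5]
A ⊗ B =
  [-8, -3, -9]
  [-1, 2, -5]
  [-4, 6, -5]

Apply the min-plus product entry-by-entry:
  C[0][0] = min over k of (A[0][0] + B[0][0] = 7 + 2 = 9, A[0][1] + B[1][0] = -2 + -4 = -6, A[0][2] + B[2][0] = -4 + -4 = -8) = -8 (attained at k = 2)
  C[0][1] = min over k of (A[0][0] + B[0][1] = 7 + 5 = 12, A[0][1] + B[1][1] = -2 + 6 = 4, A[0][2] + B[2][1] = -4 + 1 = -3) = -3 (attained at k = 2)
  C[0][2] = min over k of (A[0][0] + B[0][2] = 7 + -2 = 5, A[0][1] + B[1][2] = -2 + -5 = -7, A[0][2] + B[2][2] = -4 + -5 = -9) = -9 (attained at k = 2)
  C[1][0] = min over k of (A[1][0] + B[0][0] = -3 + 2 = -1, A[1][1] + B[1][0] = 3 + -4 = -1, A[1][2] + B[2][0] = 10 + -4 = 6) = -1 (attained at k = 0)
  C[1][1] = min over k of (A[1][0] + B[0][1] = -3 + 5 = 2, A[1][1] + B[1][1] = 3 + 6 = 9, A[1][2] + B[2][1] = 10 + 1 = 11) = 2 (attained at k = 0)
  C[1][2] = min over k of (A[1][0] + B[0][2] = -3 + -2 = -5, A[1][1] + B[1][2] = 3 + -5 = -2, A[1][2] + B[2][2] = 10 + -5 = 5) = -5 (attained at k = 0)
  C[2][0] = min over k of (A[2][0] + B[0][0] = 9 + 2 = 11, A[2][1] + B[1][0] = 0 + -4 = -4, A[2][2] + B[2][0] = 10 + -4 = 6) = -4 (attained at k = 1)
  C[2][1] = min over k of (A[2][0] + B[0][1] = 9 + 5 = 14, A[2][1] + B[1][1] = 0 + 6 = 6, A[2][2] + B[2][1] = 10 + 1 = 11) = 6 (attained at k = 1)
  C[2][2] = min over k of (A[2][0] + B[0][2] = 9 + -2 = 7, A[2][1] + B[1][2] = 0 + -5 = -5, A[2][2] + B[2][2] = 10 + -5 = 5) = -5 (attained at k = 1)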